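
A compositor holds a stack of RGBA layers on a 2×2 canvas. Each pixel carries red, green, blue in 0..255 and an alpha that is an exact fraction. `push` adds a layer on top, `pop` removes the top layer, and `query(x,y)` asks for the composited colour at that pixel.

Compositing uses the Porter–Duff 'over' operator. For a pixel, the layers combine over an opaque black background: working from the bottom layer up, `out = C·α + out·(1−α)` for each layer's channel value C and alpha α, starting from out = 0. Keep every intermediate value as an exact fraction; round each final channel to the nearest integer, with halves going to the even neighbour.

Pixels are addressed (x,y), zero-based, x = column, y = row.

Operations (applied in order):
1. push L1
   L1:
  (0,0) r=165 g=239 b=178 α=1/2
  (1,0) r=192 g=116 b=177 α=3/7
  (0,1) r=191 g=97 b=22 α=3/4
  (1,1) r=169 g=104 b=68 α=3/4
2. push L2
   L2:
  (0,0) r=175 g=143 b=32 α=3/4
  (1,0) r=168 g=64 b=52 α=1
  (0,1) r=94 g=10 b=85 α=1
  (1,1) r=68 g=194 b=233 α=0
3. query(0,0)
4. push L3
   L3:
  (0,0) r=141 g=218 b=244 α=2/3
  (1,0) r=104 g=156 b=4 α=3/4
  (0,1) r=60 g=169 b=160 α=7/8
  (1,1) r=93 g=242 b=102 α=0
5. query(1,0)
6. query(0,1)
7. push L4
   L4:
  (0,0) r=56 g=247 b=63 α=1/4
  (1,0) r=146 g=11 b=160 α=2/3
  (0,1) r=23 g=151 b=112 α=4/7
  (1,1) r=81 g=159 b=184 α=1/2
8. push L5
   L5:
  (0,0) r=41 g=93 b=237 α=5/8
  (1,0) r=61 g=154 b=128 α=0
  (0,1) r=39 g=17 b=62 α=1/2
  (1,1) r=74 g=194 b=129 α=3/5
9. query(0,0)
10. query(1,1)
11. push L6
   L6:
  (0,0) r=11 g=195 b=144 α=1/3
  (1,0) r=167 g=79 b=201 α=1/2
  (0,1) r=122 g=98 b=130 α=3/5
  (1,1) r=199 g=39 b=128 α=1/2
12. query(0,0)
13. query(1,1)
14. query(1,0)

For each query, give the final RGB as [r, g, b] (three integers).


query (0,0) [L1,L2] — begin 0,0,0
L1 α=1/2: [165/2, 239/2, 89]
L2 α=3/4: [1215/8, 1097/8, 185/4]
= [152, 137, 46]

query (1,0) [L1,L2,L3] — begin 0,0,0
L1 α=3/7: [576/7, 348/7, 531/7]
L2 α=1: [168, 64, 52]
L3 α=3/4: [120, 133, 16]
rounded: [120, 133, 16]

(0,1) stack=L1,L2,L3; from [0,0,0]:
+L1 (α=3/4) → [573/4, 291/4, 33/2]
+L2 (α=1) → [94, 10, 85]
+L3 (α=7/8) → [257/4, 1193/8, 1205/8]
= [64, 149, 151]

query (0,0) [L1,L2,L3,L4,L5] — begin 0,0,0
after L1 α=1/2: [165/2, 239/2, 89]
after L2 α=3/4: [1215/8, 1097/8, 185/4]
after L3 α=2/3: [1157/8, 4585/24, 2137/12]
after L4 α=1/4: [3919/32, 6561/32, 2389/16]
after L5 α=5/8: [18317/256, 34563/256, 26127/128]
→ [72, 135, 204]

query (1,1) [L1,L2,L3,L4,L5] — begin 0,0,0
+L1 (α=3/4) → [507/4, 78, 51]
+L2 (α=0) → [507/4, 78, 51]
+L3 (α=0) → [507/4, 78, 51]
+L4 (α=1/2) → [831/8, 237/2, 235/2]
+L5 (α=3/5) → [1719/20, 819/5, 622/5]
→ [86, 164, 124]

(0,0) stack=L1,L2,L3,L4,L5,L6; from [0,0,0]:
+L1 (α=1/2) → [165/2, 239/2, 89]
+L2 (α=3/4) → [1215/8, 1097/8, 185/4]
+L3 (α=2/3) → [1157/8, 4585/24, 2137/12]
+L4 (α=1/4) → [3919/32, 6561/32, 2389/16]
+L5 (α=5/8) → [18317/256, 34563/256, 26127/128]
+L6 (α=1/3) → [6575/128, 19841/128, 11781/64]
= [51, 155, 184]

at x=1,y=1 over L1,L2,L3,L4,L5,L6:
+L1 (α=3/4) → [507/4, 78, 51]
+L2 (α=0) → [507/4, 78, 51]
+L3 (α=0) → [507/4, 78, 51]
+L4 (α=1/2) → [831/8, 237/2, 235/2]
+L5 (α=3/5) → [1719/20, 819/5, 622/5]
+L6 (α=1/2) → [5699/40, 507/5, 631/5]
= [142, 101, 126]

query (1,0) [L1,L2,L3,L4,L5,L6] — begin 0,0,0
+L1 (α=3/7) → [576/7, 348/7, 531/7]
+L2 (α=1) → [168, 64, 52]
+L3 (α=3/4) → [120, 133, 16]
+L4 (α=2/3) → [412/3, 155/3, 112]
+L5 (α=0) → [412/3, 155/3, 112]
+L6 (α=1/2) → [913/6, 196/3, 313/2]
= [152, 65, 156]


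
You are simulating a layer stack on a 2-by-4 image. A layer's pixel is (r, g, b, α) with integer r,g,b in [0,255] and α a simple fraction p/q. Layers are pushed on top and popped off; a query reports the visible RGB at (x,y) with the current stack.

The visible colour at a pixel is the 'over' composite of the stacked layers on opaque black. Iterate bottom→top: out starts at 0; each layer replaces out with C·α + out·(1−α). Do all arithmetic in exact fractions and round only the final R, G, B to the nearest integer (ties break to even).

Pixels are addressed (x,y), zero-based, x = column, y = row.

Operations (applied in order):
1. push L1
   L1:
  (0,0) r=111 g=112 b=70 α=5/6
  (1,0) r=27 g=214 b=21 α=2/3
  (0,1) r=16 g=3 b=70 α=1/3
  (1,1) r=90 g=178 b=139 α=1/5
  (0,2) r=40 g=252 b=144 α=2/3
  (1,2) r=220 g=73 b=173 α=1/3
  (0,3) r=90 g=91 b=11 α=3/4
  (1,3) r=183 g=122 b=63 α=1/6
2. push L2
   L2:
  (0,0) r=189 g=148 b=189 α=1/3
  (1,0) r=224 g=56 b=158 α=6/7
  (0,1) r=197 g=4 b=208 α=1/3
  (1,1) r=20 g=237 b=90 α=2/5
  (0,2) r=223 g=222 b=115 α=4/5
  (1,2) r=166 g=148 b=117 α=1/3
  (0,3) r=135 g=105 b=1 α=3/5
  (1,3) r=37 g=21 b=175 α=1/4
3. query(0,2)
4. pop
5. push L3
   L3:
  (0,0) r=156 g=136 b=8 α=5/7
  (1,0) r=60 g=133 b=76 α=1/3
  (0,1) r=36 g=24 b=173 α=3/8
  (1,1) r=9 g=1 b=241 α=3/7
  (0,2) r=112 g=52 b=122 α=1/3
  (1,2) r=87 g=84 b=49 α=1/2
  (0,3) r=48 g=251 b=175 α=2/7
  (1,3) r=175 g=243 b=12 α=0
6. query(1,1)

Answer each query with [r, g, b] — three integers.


query (0,2) [L1,L2] — begin 0,0,0
L1 α=2/3: [80/3, 168, 96]
L2 α=4/5: [2756/15, 1056/5, 556/5]
→ [184, 211, 111]

(1,1) stack=L1,L3; from [0,0,0]:
+L1 (α=1/5) → [18, 178/5, 139/5]
+L3 (α=3/7) → [99/7, 727/35, 4171/35]
= [14, 21, 119]


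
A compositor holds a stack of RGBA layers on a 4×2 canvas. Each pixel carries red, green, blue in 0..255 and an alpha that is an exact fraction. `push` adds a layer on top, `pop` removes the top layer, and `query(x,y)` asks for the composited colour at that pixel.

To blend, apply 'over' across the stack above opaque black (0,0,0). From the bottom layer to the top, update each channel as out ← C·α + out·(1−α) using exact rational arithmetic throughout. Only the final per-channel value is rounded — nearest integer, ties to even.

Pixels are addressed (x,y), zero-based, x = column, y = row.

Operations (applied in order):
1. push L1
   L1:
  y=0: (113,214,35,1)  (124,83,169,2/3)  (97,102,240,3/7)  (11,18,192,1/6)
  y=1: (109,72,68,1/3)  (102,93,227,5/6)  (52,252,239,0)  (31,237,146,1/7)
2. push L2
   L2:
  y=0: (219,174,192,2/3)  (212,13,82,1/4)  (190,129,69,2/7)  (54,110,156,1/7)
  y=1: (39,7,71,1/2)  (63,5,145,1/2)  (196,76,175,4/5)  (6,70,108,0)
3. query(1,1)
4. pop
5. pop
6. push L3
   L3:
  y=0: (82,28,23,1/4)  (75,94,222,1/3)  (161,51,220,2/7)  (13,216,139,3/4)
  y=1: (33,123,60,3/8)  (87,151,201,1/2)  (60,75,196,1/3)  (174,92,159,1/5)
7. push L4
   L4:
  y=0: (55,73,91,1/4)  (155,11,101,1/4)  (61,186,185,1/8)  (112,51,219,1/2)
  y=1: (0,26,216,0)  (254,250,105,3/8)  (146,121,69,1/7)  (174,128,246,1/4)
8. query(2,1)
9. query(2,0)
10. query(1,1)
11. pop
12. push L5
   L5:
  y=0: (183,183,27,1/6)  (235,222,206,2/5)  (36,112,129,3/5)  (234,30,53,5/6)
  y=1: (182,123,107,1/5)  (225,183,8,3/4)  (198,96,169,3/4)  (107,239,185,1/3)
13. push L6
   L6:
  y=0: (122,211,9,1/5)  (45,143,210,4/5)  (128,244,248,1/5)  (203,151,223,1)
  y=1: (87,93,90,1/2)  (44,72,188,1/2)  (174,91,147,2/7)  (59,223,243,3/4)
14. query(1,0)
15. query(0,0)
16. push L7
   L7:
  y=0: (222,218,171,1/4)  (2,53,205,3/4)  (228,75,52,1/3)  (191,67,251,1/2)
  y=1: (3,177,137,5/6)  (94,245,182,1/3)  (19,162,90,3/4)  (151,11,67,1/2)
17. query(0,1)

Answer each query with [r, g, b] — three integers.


at x=1,y=1 over L1,L2:
after L1 α=5/6: [85, 155/2, 1135/6]
after L2 α=1/2: [74, 165/4, 2005/12]
= [74, 41, 167]

(2,1) stack=L3,L4; from [0,0,0]:
after L3 α=1/3: [20, 25, 196/3]
after L4 α=1/7: [38, 271/7, 461/7]
→ [38, 39, 66]

at x=2,y=0 over L3,L4:
L3 α=2/7: [46, 102/7, 440/7]
L4 α=1/8: [383/8, 36, 625/8]
→ [48, 36, 78]

query (1,1) [L3,L4] — begin 0,0,0
L3 α=1/2: [87/2, 151/2, 201/2]
L4 α=3/8: [1959/16, 2255/16, 1635/16]
= [122, 141, 102]

(1,0) stack=L3,L5,L6; from [0,0,0]:
+L3 (α=1/3) → [25, 94/3, 74]
+L5 (α=2/5) → [109, 538/5, 634/5]
+L6 (α=4/5) → [289/5, 3398/25, 4834/25]
→ [58, 136, 193]

query (0,0) [L3,L5,L6] — begin 0,0,0
L3 α=1/4: [41/2, 7, 23/4]
L5 α=1/6: [571/12, 109/3, 223/24]
L6 α=1/5: [937/15, 1069/15, 277/30]
= [62, 71, 9]

(0,1) stack=L3,L5,L6,L7; from [0,0,0]:
L3 α=3/8: [99/8, 369/8, 45/2]
L5 α=1/5: [463/10, 123/2, 197/5]
L6 α=1/2: [1333/20, 309/4, 647/10]
L7 α=5/6: [1633/120, 1283/8, 2499/20]
rounded: [14, 160, 125]


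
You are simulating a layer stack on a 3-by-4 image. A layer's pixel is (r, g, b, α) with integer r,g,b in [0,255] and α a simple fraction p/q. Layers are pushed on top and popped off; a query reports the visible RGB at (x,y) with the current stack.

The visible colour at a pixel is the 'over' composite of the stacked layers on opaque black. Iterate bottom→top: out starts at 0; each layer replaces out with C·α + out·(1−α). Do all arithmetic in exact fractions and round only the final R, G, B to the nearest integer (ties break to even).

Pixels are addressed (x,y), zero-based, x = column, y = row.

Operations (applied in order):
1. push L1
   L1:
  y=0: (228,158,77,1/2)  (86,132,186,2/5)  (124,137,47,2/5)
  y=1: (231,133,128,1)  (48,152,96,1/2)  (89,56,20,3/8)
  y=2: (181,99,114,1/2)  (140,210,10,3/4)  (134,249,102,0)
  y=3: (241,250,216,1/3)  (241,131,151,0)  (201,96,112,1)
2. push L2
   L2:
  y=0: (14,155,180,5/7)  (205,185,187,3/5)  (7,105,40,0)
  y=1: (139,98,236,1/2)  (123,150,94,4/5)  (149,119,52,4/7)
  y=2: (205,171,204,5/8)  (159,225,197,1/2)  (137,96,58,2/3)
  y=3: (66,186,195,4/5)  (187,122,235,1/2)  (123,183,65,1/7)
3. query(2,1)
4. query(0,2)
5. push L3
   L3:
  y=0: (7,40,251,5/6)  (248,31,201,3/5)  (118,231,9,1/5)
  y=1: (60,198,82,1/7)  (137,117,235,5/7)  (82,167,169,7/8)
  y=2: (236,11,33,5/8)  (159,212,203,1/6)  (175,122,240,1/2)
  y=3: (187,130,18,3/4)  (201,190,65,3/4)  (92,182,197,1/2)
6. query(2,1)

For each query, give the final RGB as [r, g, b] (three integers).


(2,1) stack=L1,L2; from [0,0,0]:
+L1 (α=3/8) → [267/8, 21, 15/2]
+L2 (α=4/7) → [5569/56, 77, 461/14]
rounded: [99, 77, 33]

query (0,2) [L1,L2] — begin 0,0,0
L1 α=1/2: [181/2, 99/2, 57]
L2 α=5/8: [2593/16, 2007/16, 1191/8]
rounded: [162, 125, 149]

(2,1) stack=L1,L2,L3; from [0,0,0]:
after L1 α=3/8: [267/8, 21, 15/2]
after L2 α=4/7: [5569/56, 77, 461/14]
after L3 α=7/8: [37713/448, 623/4, 17023/112]
rounded: [84, 156, 152]


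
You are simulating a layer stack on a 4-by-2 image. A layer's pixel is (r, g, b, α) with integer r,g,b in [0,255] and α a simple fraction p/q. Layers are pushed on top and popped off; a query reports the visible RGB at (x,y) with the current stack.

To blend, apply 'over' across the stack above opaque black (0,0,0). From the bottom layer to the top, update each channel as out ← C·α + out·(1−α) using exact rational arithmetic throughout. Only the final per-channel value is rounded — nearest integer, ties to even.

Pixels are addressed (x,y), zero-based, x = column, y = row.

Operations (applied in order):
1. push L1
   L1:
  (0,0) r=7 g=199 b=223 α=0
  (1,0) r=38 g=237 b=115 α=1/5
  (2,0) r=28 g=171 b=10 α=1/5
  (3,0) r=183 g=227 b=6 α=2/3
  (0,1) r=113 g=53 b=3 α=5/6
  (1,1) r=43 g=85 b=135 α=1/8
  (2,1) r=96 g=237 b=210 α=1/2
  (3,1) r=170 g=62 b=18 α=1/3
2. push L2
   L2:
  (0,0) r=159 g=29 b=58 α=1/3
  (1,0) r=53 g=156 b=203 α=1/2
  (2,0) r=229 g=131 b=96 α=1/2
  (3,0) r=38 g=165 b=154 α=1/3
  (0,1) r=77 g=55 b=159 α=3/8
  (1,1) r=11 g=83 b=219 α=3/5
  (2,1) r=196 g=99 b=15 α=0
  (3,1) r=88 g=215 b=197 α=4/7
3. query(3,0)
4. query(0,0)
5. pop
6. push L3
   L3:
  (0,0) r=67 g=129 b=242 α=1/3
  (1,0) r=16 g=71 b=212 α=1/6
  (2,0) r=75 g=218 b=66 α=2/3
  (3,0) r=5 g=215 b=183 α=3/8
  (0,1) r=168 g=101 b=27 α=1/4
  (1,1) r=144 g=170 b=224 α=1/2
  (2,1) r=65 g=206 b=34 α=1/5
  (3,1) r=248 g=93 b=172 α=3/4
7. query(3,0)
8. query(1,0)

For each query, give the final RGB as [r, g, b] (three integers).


query (3,0) [L1,L2] — begin 0,0,0
after L1 α=2/3: [122, 454/3, 4]
after L2 α=1/3: [94, 1403/9, 54]
rounded: [94, 156, 54]

at x=0,y=0 over L1,L2:
+L1 (α=0) → [0, 0, 0]
+L2 (α=1/3) → [53, 29/3, 58/3]
→ [53, 10, 19]

(3,0) stack=L1,L3; from [0,0,0]:
L1 α=2/3: [122, 454/3, 4]
L3 α=3/8: [625/8, 4205/24, 569/8]
→ [78, 175, 71]

at x=1,y=0 over L1,L3:
L1 α=1/5: [38/5, 237/5, 23]
L3 α=1/6: [9, 154/3, 109/2]
rounded: [9, 51, 54]


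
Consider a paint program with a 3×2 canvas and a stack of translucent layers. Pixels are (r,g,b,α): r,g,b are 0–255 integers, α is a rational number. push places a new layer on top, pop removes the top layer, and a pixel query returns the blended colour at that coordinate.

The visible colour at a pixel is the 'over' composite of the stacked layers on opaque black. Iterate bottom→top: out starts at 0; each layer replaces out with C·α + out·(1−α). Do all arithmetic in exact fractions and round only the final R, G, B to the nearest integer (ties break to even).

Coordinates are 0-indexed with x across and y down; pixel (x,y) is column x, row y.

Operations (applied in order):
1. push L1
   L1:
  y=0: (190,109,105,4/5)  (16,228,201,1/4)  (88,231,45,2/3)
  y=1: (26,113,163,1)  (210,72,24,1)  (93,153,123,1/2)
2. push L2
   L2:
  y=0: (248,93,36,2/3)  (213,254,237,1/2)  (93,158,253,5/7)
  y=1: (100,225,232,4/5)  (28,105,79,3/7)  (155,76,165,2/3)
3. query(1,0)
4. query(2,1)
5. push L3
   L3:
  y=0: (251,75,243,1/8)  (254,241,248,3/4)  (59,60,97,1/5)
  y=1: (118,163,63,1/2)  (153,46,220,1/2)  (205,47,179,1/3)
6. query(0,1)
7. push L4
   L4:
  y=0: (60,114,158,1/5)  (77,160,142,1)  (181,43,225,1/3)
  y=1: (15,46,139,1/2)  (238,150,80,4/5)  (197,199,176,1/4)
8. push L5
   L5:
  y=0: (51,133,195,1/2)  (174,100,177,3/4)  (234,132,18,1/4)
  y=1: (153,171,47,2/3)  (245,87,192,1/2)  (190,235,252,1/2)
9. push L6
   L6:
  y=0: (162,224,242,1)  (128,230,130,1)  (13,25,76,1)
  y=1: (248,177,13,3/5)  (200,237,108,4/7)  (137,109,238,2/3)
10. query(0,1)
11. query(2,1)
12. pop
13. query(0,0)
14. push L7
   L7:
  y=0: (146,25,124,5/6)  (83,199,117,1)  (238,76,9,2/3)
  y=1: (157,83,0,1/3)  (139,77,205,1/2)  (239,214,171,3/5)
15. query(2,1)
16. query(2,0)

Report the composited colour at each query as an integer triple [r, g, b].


query (1,0) [L1,L2] — begin 0,0,0
+L1 (α=1/4) → [4, 57, 201/4]
+L2 (α=1/2) → [217/2, 311/2, 1149/8]
rounded: [108, 156, 144]

(2,1) stack=L1,L2; from [0,0,0]:
L1 α=1/2: [93/2, 153/2, 123/2]
L2 α=2/3: [713/6, 457/6, 261/2]
= [119, 76, 130]

at x=0,y=1 over L1,L2,L3:
+L1 (α=1) → [26, 113, 163]
+L2 (α=4/5) → [426/5, 1013/5, 1091/5]
+L3 (α=1/2) → [508/5, 914/5, 703/5]
rounded: [102, 183, 141]

at x=0,y=1 over L1,L2,L3,L4,L5,L6:
+L1 (α=1) → [26, 113, 163]
+L2 (α=4/5) → [426/5, 1013/5, 1091/5]
+L3 (α=1/2) → [508/5, 914/5, 703/5]
+L4 (α=1/2) → [583/10, 572/5, 699/5]
+L5 (α=2/3) → [3643/30, 2282/15, 1169/15]
+L6 (α=3/5) → [14803/75, 12529/75, 2923/75]
→ [197, 167, 39]

(2,1) stack=L1,L2,L3,L4,L5,L6; from [0,0,0]:
+L1 (α=1/2) → [93/2, 153/2, 123/2]
+L2 (α=2/3) → [713/6, 457/6, 261/2]
+L3 (α=1/3) → [1328/9, 598/9, 440/3]
+L4 (α=1/4) → [1919/12, 1195/12, 154]
+L5 (α=1/2) → [4199/24, 4015/24, 203]
+L6 (α=2/3) → [10775/72, 9247/72, 679/3]
= [150, 128, 226]

query (0,0) [L1,L2,L3,L4,L5] — begin 0,0,0
after L1 α=4/5: [152, 436/5, 84]
after L2 α=2/3: [216, 1366/15, 52]
after L3 α=1/8: [1763/8, 10687/120, 607/8]
after L4 α=1/5: [1883/10, 14107/150, 923/10]
after L5 α=1/2: [2393/20, 34057/300, 2873/20]
→ [120, 114, 144]

query (2,1) [L1,L2,L3,L4,L5,L7] — begin 0,0,0
after L1 α=1/2: [93/2, 153/2, 123/2]
after L2 α=2/3: [713/6, 457/6, 261/2]
after L3 α=1/3: [1328/9, 598/9, 440/3]
after L4 α=1/4: [1919/12, 1195/12, 154]
after L5 α=1/2: [4199/24, 4015/24, 203]
after L7 α=3/5: [12803/60, 11719/60, 919/5]
rounded: [213, 195, 184]

at x=2,y=0 over L1,L2,L3,L4,L5,L7:
L1 α=2/3: [176/3, 154, 30]
L2 α=5/7: [1747/21, 1098/7, 1325/7]
L3 α=1/5: [8227/105, 4812/35, 5979/35]
L4 α=1/3: [35459/315, 11129/105, 6611/35]
L5 α=1/4: [60029/420, 15749/140, 20463/140]
L7 α=2/3: [259949/1260, 12343/140, 7661/140]
= [206, 88, 55]


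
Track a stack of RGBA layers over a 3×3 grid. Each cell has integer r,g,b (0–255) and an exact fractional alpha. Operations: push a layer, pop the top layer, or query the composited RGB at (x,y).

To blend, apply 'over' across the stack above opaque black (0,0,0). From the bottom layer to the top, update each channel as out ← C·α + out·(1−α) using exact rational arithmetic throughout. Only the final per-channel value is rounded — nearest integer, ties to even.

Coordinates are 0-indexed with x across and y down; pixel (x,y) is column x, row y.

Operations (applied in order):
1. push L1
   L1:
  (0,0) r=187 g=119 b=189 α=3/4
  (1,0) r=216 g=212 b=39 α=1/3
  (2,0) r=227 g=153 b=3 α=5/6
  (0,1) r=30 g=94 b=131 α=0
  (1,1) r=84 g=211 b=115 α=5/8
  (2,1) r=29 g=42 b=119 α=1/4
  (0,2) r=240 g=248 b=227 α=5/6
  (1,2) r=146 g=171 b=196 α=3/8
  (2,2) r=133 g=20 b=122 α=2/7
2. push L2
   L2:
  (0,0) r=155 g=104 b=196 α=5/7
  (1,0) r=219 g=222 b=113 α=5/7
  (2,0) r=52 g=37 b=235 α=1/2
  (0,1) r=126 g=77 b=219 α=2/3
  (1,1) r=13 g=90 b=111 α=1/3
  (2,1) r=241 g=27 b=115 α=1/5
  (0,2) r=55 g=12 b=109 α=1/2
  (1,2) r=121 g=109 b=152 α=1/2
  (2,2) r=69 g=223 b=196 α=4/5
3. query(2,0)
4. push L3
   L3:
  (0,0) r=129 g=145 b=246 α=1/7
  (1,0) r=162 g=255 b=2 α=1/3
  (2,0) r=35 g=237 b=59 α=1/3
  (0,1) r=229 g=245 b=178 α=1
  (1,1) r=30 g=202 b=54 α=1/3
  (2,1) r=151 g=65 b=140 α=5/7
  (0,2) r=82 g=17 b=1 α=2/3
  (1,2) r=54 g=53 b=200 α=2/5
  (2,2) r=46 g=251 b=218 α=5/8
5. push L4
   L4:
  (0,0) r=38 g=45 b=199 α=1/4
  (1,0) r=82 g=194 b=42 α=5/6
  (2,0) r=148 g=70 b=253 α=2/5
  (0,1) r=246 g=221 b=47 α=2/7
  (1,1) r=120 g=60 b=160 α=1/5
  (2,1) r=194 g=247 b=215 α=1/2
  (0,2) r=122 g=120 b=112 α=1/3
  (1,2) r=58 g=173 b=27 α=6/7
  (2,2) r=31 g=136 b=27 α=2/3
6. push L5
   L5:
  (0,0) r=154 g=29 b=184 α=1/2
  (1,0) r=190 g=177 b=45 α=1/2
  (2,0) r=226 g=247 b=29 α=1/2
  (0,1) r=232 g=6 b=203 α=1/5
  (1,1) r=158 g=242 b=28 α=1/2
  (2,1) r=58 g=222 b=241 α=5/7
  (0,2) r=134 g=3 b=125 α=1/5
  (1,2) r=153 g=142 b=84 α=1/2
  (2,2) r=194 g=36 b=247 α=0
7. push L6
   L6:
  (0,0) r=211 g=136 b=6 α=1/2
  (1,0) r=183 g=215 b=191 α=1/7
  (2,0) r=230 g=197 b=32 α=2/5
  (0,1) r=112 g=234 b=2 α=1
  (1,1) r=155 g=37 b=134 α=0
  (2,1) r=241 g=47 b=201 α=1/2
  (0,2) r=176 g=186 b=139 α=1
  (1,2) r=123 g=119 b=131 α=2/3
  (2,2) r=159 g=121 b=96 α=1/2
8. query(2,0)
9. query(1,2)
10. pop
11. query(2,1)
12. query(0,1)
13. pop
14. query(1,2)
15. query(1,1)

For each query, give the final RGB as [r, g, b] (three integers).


query (2,0) [L1,L2] — begin 0,0,0
after L1 α=5/6: [1135/6, 255/2, 5/2]
after L2 α=1/2: [1447/12, 329/4, 475/4]
→ [121, 82, 119]

(2,0) stack=L1,L2,L3,L4,L5,L6; from [0,0,0]:
L1 α=5/6: [1135/6, 255/2, 5/2]
L2 α=1/2: [1447/12, 329/4, 475/4]
L3 α=1/3: [1657/18, 803/6, 593/6]
L4 α=2/5: [3433/30, 1083/10, 321/2]
L5 α=1/2: [10213/60, 3553/20, 379/4]
L6 α=2/5: [19413/100, 18539/100, 1393/20]
rounded: [194, 185, 70]

query (1,2) [L1,L2,L3,L4,L5,L6] — begin 0,0,0
+L1 (α=3/8) → [219/4, 513/8, 147/2]
+L2 (α=1/2) → [703/8, 1385/16, 451/4]
+L3 (α=2/5) → [2973/40, 5851/80, 2953/20]
+L4 (α=6/7) → [16893/280, 88891/560, 6193/140]
+L5 (α=1/2) → [59733/560, 168411/1120, 17953/280]
+L6 (α=2/3) → [65831/560, 434971/3360, 91313/840]
rounded: [118, 129, 109]

query (2,1) [L1,L2,L3,L4,L5] — begin 0,0,0
after L1 α=1/4: [29/4, 21/2, 119/4]
after L2 α=1/5: [54, 69/5, 234/5]
after L3 α=5/7: [863/7, 1763/35, 3968/35]
after L4 α=1/2: [2221/14, 5204/35, 11493/70]
after L5 α=5/7: [4251/49, 49258/245, 53668/245]
rounded: [87, 201, 219]

query (0,1) [L1,L2,L3,L4,L5] — begin 0,0,0
after L1 α=0: [0, 0, 0]
after L2 α=2/3: [84, 154/3, 146]
after L3 α=1: [229, 245, 178]
after L4 α=2/7: [1637/7, 1667/7, 984/7]
after L5 α=1/5: [8172/35, 1342/7, 5357/35]
rounded: [233, 192, 153]

query (1,2) [L1,L2,L3,L4] — begin 0,0,0
after L1 α=3/8: [219/4, 513/8, 147/2]
after L2 α=1/2: [703/8, 1385/16, 451/4]
after L3 α=2/5: [2973/40, 5851/80, 2953/20]
after L4 α=6/7: [16893/280, 88891/560, 6193/140]
→ [60, 159, 44]

(1,1) stack=L1,L2,L3,L4; from [0,0,0]:
after L1 α=5/8: [105/2, 1055/8, 575/8]
after L2 α=1/3: [118/3, 1415/12, 1019/12]
after L3 α=1/3: [326/9, 2627/18, 1343/18]
after L4 α=1/5: [2384/45, 5794/45, 4126/45]
= [53, 129, 92]


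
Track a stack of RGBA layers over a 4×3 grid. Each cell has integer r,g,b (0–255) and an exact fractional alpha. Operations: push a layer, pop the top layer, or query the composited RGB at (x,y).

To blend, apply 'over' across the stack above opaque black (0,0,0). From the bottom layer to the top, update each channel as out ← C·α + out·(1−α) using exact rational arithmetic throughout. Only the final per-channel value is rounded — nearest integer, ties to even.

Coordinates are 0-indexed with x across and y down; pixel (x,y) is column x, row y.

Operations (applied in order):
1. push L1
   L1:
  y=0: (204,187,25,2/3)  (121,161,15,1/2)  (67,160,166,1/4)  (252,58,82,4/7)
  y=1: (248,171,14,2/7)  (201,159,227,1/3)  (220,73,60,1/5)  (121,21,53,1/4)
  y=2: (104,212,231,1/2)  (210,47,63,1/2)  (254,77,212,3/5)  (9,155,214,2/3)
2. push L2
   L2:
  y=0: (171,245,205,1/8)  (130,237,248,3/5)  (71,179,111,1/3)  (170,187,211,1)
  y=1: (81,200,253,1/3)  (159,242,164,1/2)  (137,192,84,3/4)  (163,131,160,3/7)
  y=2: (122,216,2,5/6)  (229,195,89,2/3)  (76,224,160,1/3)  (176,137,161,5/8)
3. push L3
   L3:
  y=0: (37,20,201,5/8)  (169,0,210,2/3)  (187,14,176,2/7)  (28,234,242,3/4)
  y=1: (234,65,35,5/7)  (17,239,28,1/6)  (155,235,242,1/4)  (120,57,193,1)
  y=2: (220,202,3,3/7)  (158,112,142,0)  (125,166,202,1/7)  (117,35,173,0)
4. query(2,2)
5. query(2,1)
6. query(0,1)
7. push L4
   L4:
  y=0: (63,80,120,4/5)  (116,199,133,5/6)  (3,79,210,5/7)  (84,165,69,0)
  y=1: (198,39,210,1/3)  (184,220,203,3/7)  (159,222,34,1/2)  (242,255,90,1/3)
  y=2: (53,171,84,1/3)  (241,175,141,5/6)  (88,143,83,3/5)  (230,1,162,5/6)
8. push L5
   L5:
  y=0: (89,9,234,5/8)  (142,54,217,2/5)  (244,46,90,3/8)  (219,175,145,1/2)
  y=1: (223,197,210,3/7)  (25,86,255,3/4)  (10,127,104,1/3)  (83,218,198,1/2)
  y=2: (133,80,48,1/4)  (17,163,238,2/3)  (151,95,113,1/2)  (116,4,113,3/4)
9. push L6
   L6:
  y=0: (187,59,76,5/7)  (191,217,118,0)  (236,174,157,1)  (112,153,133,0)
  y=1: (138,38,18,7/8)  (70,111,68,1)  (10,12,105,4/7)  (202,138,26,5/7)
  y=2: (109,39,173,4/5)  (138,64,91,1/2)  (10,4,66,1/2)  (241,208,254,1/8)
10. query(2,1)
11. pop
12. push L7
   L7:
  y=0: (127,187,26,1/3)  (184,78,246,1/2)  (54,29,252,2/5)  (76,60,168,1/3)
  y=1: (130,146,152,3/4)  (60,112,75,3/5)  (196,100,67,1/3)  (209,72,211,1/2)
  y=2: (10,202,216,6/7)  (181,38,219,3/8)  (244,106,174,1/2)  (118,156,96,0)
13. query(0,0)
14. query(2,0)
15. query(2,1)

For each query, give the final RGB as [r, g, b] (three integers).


at x=2,y=2 over L1,L2,L3:
+L1 (α=3/5) → [762/5, 231/5, 636/5]
+L2 (α=1/3) → [1904/15, 1582/15, 2072/15]
+L3 (α=1/7) → [4433/35, 3994/35, 5154/35]
rounded: [127, 114, 147]

at x=2,y=1 over L1,L2,L3:
+L1 (α=1/5) → [44, 73/5, 12]
+L2 (α=3/4) → [455/4, 2953/20, 66]
+L3 (α=1/4) → [1985/16, 13559/80, 110]
rounded: [124, 169, 110]

query (0,1) [L1,L2,L3] — begin 0,0,0
after L1 α=2/7: [496/7, 342/7, 4]
after L2 α=1/3: [1559/21, 2084/21, 87]
after L3 α=5/7: [27688/147, 10993/147, 349/7]
= [188, 75, 50]

query (2,1) [L1,L2,L3,L4,L5,L6] — begin 0,0,0
L1 α=1/5: [44, 73/5, 12]
L2 α=3/4: [455/4, 2953/20, 66]
L3 α=1/4: [1985/16, 13559/80, 110]
L4 α=1/2: [4529/32, 31319/160, 72]
L5 α=1/3: [1563/16, 41479/240, 248/3]
L6 α=4/7: [5329/112, 45319/560, 668/7]
→ [48, 81, 95]

at x=0,y=0 over L1,L2,L3,L4,L5,L7:
+L1 (α=2/3) → [136, 374/3, 50/3]
+L2 (α=1/8) → [1123/8, 3353/24, 965/24]
+L3 (α=5/8) → [4849/64, 4153/64, 9005/64]
+L4 (α=4/5) → [20977/320, 24633/320, 7945/64]
+L5 (α=5/8) → [205331/2560, 88299/2560, 98715/512]
+L7 (α=1/3) → [367891/3840, 327659/3840, 105371/768]
→ [96, 85, 137]

at x=2,y=0 over L1,L2,L3,L4,L5,L7:
L1 α=1/4: [67/4, 40, 83/2]
L2 α=1/3: [209/6, 259/3, 194/3]
L3 α=2/7: [3289/42, 197/3, 2026/21]
L4 α=5/7: [3604/147, 1579/21, 26102/147]
L5 α=3/8: [15703/147, 10793/168, 21275/147]
L7 α=2/5: [4199/49, 14041/280, 45971/245]
rounded: [86, 50, 188]

(2,1) stack=L1,L2,L3,L4,L5,L7; from [0,0,0]:
L1 α=1/5: [44, 73/5, 12]
L2 α=3/4: [455/4, 2953/20, 66]
L3 α=1/4: [1985/16, 13559/80, 110]
L4 α=1/2: [4529/32, 31319/160, 72]
L5 α=1/3: [1563/16, 41479/240, 248/3]
L7 α=1/3: [3131/24, 53479/360, 697/9]
→ [130, 149, 77]


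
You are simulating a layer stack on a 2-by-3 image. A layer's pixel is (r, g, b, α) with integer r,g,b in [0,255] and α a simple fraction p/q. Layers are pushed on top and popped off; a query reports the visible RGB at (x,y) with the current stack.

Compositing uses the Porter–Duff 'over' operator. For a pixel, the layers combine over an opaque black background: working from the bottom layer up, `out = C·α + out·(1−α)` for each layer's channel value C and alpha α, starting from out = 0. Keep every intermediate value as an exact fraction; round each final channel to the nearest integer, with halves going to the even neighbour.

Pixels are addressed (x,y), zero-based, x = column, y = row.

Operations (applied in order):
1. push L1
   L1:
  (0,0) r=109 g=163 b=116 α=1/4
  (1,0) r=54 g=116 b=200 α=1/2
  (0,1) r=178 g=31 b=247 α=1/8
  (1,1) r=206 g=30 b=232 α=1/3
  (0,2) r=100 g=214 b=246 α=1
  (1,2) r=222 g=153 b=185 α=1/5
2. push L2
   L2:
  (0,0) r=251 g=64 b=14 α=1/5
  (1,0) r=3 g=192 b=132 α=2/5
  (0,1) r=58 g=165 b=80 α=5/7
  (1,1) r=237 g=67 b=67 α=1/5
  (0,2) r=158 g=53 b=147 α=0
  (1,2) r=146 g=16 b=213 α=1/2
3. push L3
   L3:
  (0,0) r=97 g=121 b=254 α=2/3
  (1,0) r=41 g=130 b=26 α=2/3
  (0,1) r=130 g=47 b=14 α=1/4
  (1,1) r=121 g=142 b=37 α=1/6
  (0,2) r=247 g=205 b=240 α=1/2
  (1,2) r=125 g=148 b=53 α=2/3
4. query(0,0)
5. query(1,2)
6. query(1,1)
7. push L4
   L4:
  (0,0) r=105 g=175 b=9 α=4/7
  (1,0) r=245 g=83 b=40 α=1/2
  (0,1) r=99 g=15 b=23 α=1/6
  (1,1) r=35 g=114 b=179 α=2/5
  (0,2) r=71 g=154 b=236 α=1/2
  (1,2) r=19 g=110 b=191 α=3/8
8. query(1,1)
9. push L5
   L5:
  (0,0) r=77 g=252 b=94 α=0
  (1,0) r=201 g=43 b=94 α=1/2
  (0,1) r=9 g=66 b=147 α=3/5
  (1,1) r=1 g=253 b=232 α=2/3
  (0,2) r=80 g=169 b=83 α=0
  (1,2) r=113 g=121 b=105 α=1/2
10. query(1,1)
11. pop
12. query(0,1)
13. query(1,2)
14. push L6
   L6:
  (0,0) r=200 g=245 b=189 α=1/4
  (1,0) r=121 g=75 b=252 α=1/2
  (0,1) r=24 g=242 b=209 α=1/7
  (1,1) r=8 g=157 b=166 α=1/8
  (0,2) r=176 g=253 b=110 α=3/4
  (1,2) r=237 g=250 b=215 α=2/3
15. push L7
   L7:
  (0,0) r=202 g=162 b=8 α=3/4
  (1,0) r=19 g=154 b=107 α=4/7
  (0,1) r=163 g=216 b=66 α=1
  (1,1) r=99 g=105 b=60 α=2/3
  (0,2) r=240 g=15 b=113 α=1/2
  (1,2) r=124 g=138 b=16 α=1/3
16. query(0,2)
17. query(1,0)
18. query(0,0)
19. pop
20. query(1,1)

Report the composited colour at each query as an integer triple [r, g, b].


(0,0) stack=L1,L2,L3; from [0,0,0]:
L1 α=1/4: [109/4, 163/4, 29]
L2 α=1/5: [72, 227/5, 26]
L3 α=2/3: [266/3, 479/5, 178]
rounded: [89, 96, 178]

at x=1,y=2 over L1,L2,L3:
+L1 (α=1/5) → [222/5, 153/5, 37]
+L2 (α=1/2) → [476/5, 233/10, 125]
+L3 (α=2/3) → [1726/15, 3193/30, 77]
rounded: [115, 106, 77]

at x=1,y=1 over L1,L2,L3:
L1 α=1/3: [206/3, 10, 232/3]
L2 α=1/5: [307/3, 107/5, 1129/15]
L3 α=1/6: [949/9, 83/2, 620/9]
= [105, 42, 69]

at x=1,y=1 over L1,L2,L3,L4:
after L1 α=1/3: [206/3, 10, 232/3]
after L2 α=1/5: [307/3, 107/5, 1129/15]
after L3 α=1/6: [949/9, 83/2, 620/9]
after L4 α=2/5: [1159/15, 141/2, 1694/15]
rounded: [77, 70, 113]

query (1,1) [L1,L2,L3,L4,L5] — begin 0,0,0
L1 α=1/3: [206/3, 10, 232/3]
L2 α=1/5: [307/3, 107/5, 1129/15]
L3 α=1/6: [949/9, 83/2, 620/9]
L4 α=2/5: [1159/15, 141/2, 1694/15]
L5 α=2/3: [1189/45, 1153/6, 8654/45]
rounded: [26, 192, 192]

(0,1) stack=L1,L2,L3,L4; from [0,0,0]:
after L1 α=1/8: [89/4, 31/8, 247/8]
after L2 α=5/7: [669/14, 3331/28, 1847/28]
after L3 α=1/4: [3827/56, 11309/112, 5933/112]
after L4 α=1/6: [24679/336, 58225/672, 10747/224]
= [73, 87, 48]

query (1,2) [L1,L2,L3,L4] — begin 0,0,0
+L1 (α=1/5) → [222/5, 153/5, 37]
+L2 (α=1/2) → [476/5, 233/10, 125]
+L3 (α=2/3) → [1726/15, 3193/30, 77]
+L4 (α=3/8) → [1897/24, 5173/48, 479/4]
= [79, 108, 120]

(0,2) stack=L1,L2,L3,L4,L6,L7; from [0,0,0]:
L1 α=1: [100, 214, 246]
L2 α=0: [100, 214, 246]
L3 α=1/2: [347/2, 419/2, 243]
L4 α=1/2: [489/4, 727/4, 479/2]
L6 α=3/4: [2601/16, 3763/16, 1139/8]
L7 α=1/2: [6441/32, 4003/32, 2043/16]
= [201, 125, 128]

(1,0) stack=L1,L2,L3,L4,L6,L7; from [0,0,0]:
+L1 (α=1/2) → [27, 58, 100]
+L2 (α=2/5) → [87/5, 558/5, 564/5]
+L3 (α=2/3) → [497/15, 1858/15, 824/15]
+L4 (α=1/2) → [2086/15, 3103/30, 712/15]
+L6 (α=1/2) → [3901/30, 5353/60, 2246/15]
+L7 (α=4/7) → [4661/70, 17673/140, 4386/35]
→ [67, 126, 125]

(0,0) stack=L1,L2,L3,L4,L6,L7; from [0,0,0]:
+L1 (α=1/4) → [109/4, 163/4, 29]
+L2 (α=1/5) → [72, 227/5, 26]
+L3 (α=2/3) → [266/3, 479/5, 178]
+L4 (α=4/7) → [98, 4937/35, 570/7]
+L6 (α=1/4) → [247/2, 11693/70, 3033/28]
+L7 (α=3/4) → [1459/8, 45713/280, 3705/112]
→ [182, 163, 33]

at x=1,y=1 over L1,L2,L3,L4,L6:
L1 α=1/3: [206/3, 10, 232/3]
L2 α=1/5: [307/3, 107/5, 1129/15]
L3 α=1/6: [949/9, 83/2, 620/9]
L4 α=2/5: [1159/15, 141/2, 1694/15]
L6 α=1/8: [8233/120, 1301/16, 3587/30]
rounded: [69, 81, 120]


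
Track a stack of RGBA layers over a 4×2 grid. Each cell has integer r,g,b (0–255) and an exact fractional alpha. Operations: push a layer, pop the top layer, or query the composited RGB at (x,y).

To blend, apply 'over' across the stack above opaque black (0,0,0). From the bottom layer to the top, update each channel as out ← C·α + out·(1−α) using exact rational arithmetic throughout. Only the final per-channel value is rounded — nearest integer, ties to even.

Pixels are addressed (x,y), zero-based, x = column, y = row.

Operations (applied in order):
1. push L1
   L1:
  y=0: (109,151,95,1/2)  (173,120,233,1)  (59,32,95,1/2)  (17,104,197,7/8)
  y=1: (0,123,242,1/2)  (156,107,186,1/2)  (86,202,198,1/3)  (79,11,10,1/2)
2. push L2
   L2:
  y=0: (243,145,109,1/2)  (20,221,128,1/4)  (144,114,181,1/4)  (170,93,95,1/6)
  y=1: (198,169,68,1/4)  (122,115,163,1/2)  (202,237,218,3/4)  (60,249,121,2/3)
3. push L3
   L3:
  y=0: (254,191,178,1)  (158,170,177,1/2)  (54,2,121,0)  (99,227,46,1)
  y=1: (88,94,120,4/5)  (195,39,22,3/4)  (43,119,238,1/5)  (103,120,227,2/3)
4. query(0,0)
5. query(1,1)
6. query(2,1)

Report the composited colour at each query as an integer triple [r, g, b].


query (0,0) [L1,L2,L3] — begin 0,0,0
L1 α=1/2: [109/2, 151/2, 95/2]
L2 α=1/2: [595/4, 441/4, 313/4]
L3 α=1: [254, 191, 178]
rounded: [254, 191, 178]

at x=1,y=1 over L1,L2,L3:
after L1 α=1/2: [78, 107/2, 93]
after L2 α=1/2: [100, 337/4, 128]
after L3 α=3/4: [685/4, 805/16, 97/2]
rounded: [171, 50, 48]

(2,1) stack=L1,L2,L3; from [0,0,0]:
after L1 α=1/3: [86/3, 202/3, 66]
after L2 α=3/4: [476/3, 2335/12, 180]
after L3 α=1/5: [2033/15, 2692/15, 958/5]
→ [136, 179, 192]


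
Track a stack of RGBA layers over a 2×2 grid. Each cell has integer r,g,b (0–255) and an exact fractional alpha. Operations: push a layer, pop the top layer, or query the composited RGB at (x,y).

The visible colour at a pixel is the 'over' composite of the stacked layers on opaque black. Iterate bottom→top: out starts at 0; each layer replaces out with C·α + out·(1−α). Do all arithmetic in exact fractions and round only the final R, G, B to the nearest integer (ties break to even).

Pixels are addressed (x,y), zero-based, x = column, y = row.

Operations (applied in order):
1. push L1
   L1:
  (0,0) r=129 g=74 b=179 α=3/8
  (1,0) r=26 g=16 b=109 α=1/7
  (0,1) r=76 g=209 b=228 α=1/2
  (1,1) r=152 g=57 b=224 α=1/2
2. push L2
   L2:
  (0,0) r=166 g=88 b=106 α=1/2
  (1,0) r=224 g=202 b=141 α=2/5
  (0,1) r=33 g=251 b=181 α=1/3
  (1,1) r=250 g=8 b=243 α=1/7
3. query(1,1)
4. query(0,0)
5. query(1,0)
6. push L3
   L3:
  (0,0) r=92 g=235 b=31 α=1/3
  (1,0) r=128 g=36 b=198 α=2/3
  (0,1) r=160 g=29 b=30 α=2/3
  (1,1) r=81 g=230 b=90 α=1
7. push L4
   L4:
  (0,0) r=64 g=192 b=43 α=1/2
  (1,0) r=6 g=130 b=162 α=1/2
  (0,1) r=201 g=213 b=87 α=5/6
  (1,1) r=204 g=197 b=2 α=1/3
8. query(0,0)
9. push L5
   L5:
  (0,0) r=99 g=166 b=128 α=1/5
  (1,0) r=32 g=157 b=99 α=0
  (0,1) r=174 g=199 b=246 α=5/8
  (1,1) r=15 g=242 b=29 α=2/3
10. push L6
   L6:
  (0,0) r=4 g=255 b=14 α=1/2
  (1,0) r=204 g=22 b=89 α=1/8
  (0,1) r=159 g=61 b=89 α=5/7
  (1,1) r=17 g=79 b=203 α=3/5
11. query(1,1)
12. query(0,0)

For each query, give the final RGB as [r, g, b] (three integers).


at x=1,y=1 over L1,L2:
L1 α=1/2: [76, 57/2, 112]
L2 α=1/7: [706/7, 179/7, 915/7]
= [101, 26, 131]

query (0,0) [L1,L2] — begin 0,0,0
+L1 (α=3/8) → [387/8, 111/4, 537/8]
+L2 (α=1/2) → [1715/16, 463/8, 1385/16]
rounded: [107, 58, 87]

(1,0) stack=L1,L2; from [0,0,0]:
after L1 α=1/7: [26/7, 16/7, 109/7]
after L2 α=2/5: [3214/35, 2876/35, 2301/35]
→ [92, 82, 66]

query (0,0) [L1,L2,L3,L4] — begin 0,0,0
L1 α=3/8: [387/8, 111/4, 537/8]
L2 α=1/2: [1715/16, 463/8, 1385/16]
L3 α=1/3: [817/8, 1403/12, 1633/24]
L4 α=1/2: [1329/16, 3707/24, 2665/48]
→ [83, 154, 56]

at x=1,y=1 over L1,L2,L3,L4,L5,L6:
+L1 (α=1/2) → [76, 57/2, 112]
+L2 (α=1/7) → [706/7, 179/7, 915/7]
+L3 (α=1) → [81, 230, 90]
+L4 (α=1/3) → [122, 219, 182/3]
+L5 (α=2/3) → [152/3, 703/3, 356/9]
+L6 (α=3/5) → [457/15, 2117/15, 6193/45]
rounded: [30, 141, 138]

at x=0,y=0 over L1,L2,L3,L4,L5,L6:
+L1 (α=3/8) → [387/8, 111/4, 537/8]
+L2 (α=1/2) → [1715/16, 463/8, 1385/16]
+L3 (α=1/3) → [817/8, 1403/12, 1633/24]
+L4 (α=1/2) → [1329/16, 3707/24, 2665/48]
+L5 (α=1/5) → [345/4, 4703/30, 4201/60]
+L6 (α=1/2) → [361/8, 12353/60, 5041/120]
= [45, 206, 42]


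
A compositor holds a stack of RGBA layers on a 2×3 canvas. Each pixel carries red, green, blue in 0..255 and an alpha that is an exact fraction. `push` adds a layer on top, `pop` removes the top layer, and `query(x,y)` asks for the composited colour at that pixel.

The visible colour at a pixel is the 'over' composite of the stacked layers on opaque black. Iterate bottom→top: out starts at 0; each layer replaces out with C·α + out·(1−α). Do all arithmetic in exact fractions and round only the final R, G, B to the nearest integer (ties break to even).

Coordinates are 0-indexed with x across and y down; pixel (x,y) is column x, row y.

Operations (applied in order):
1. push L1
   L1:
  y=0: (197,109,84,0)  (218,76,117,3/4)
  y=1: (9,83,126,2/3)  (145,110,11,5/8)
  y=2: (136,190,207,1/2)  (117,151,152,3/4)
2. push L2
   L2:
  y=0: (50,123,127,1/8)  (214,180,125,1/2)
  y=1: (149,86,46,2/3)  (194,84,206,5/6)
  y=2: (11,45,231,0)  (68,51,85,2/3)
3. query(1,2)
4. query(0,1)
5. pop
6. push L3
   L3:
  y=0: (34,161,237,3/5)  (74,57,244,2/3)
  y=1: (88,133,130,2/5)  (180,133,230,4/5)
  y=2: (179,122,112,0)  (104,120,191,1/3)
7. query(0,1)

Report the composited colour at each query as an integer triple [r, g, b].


query (1,2) [L1,L2] — begin 0,0,0
+L1 (α=3/4) → [351/4, 453/4, 114]
+L2 (α=2/3) → [895/12, 287/4, 284/3]
→ [75, 72, 95]

(0,1) stack=L1,L2; from [0,0,0]:
after L1 α=2/3: [6, 166/3, 84]
after L2 α=2/3: [304/3, 682/9, 176/3]
= [101, 76, 59]

at x=0,y=1 over L1,L3:
+L1 (α=2/3) → [6, 166/3, 84]
+L3 (α=2/5) → [194/5, 432/5, 512/5]
= [39, 86, 102]


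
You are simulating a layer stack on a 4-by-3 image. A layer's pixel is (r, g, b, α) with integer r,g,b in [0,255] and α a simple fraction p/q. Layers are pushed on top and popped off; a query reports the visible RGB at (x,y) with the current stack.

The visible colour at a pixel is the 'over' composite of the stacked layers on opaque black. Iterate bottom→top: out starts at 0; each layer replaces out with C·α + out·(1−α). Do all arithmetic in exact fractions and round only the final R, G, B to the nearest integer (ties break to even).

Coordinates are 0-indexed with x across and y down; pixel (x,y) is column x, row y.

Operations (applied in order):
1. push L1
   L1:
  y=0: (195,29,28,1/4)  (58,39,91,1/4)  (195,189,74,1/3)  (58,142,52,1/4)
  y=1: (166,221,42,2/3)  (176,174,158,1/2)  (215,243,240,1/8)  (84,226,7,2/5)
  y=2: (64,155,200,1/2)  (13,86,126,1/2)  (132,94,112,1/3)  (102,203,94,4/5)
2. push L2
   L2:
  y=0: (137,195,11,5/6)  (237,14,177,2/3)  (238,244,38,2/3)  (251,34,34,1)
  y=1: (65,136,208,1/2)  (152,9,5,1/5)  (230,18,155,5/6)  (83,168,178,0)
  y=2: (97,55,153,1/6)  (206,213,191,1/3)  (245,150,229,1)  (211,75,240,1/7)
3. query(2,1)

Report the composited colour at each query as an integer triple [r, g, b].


at x=2,y=1 over L1,L2:
+L1 (α=1/8) → [215/8, 243/8, 30]
+L2 (α=5/6) → [9415/48, 321/16, 805/6]
= [196, 20, 134]


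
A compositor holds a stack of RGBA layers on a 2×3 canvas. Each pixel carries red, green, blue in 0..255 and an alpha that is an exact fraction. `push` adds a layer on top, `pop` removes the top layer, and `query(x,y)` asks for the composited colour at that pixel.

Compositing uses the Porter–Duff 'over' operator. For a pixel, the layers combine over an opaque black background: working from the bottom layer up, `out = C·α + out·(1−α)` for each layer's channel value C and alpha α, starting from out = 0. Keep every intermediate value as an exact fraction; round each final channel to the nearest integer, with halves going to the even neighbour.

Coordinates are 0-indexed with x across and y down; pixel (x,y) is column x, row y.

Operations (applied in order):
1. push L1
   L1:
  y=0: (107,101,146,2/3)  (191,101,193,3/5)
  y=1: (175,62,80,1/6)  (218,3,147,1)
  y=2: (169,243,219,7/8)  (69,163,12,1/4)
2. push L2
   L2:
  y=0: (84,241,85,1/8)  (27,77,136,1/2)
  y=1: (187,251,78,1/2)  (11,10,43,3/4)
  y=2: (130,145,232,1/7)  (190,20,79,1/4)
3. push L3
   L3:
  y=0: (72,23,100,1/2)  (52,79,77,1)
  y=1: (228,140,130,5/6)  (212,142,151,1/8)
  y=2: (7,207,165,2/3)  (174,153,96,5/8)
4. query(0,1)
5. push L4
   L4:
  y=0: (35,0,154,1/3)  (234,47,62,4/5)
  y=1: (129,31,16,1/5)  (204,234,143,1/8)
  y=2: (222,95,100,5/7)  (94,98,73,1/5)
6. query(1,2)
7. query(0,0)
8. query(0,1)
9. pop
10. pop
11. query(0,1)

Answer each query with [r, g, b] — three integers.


query (0,1) [L1,L2,L3] — begin 0,0,0
after L1 α=1/6: [175/6, 31/3, 40/3]
after L2 α=1/2: [1297/12, 392/3, 137/3]
after L3 α=5/6: [14977/72, 1246/9, 2087/18]
→ [208, 138, 116]

query (1,2) [L1,L2,L3,L4] — begin 0,0,0
L1 α=1/4: [69/4, 163/4, 3]
L2 α=1/4: [967/16, 569/16, 22]
L3 α=5/8: [16821/128, 13947/128, 273/4]
L4 α=1/5: [19829/160, 17083/160, 346/5]
= [124, 107, 69]

at x=0,y=0 over L1,L2,L3,L4:
after L1 α=2/3: [214/3, 202/3, 292/3]
after L2 α=1/8: [875/12, 2137/24, 2299/24]
after L3 α=1/2: [1739/24, 2689/48, 4699/48]
after L4 α=1/3: [2159/36, 2689/72, 8395/72]
→ [60, 37, 117]

at x=0,y=1 over L1,L2,L3,L4:
+L1 (α=1/6) → [175/6, 31/3, 40/3]
+L2 (α=1/2) → [1297/12, 392/3, 137/3]
+L3 (α=5/6) → [14977/72, 1246/9, 2087/18]
+L4 (α=1/5) → [17299/90, 5263/45, 4318/45]
→ [192, 117, 96]

query (0,1) [L1,L2] — begin 0,0,0
after L1 α=1/6: [175/6, 31/3, 40/3]
after L2 α=1/2: [1297/12, 392/3, 137/3]
= [108, 131, 46]


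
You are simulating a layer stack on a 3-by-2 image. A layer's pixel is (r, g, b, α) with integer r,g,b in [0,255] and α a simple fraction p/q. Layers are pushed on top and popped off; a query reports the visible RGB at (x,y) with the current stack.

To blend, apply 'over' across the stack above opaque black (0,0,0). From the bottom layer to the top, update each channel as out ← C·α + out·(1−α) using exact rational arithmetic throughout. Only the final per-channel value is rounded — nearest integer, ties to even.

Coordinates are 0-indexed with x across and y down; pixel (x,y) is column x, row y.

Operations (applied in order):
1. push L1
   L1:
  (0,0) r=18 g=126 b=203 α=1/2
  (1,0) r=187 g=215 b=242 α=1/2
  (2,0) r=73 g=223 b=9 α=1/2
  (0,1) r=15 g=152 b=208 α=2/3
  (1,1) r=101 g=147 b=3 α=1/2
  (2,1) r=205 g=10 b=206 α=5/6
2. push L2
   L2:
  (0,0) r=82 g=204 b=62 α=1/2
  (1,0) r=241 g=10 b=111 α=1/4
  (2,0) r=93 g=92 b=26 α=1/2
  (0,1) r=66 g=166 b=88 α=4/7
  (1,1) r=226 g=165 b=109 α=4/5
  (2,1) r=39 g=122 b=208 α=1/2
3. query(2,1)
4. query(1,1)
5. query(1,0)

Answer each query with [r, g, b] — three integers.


at x=2,y=1 over L1,L2:
L1 α=5/6: [1025/6, 25/3, 515/3]
L2 α=1/2: [1259/12, 391/6, 1139/6]
rounded: [105, 65, 190]

(1,1) stack=L1,L2; from [0,0,0]:
after L1 α=1/2: [101/2, 147/2, 3/2]
after L2 α=4/5: [1909/10, 1467/10, 175/2]
rounded: [191, 147, 88]

(1,0) stack=L1,L2; from [0,0,0]:
after L1 α=1/2: [187/2, 215/2, 121]
after L2 α=1/4: [1043/8, 665/8, 237/2]
→ [130, 83, 118]
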